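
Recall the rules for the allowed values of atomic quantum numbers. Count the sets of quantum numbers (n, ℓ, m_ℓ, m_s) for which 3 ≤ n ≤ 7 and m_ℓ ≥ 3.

Work shell by shell — for each n, count the (ℓ, m_ℓ) pairs that satisfy m_ℓ ≥ 3:
n=4 → 1; n=5 → 3; n=6 → 6; n=7 → 10.
Orbitals: 1 + 3 + 6 + 10 = 20. Including both spin states (m_s = ±1/2) gives 2 × 20 = 40 states.

40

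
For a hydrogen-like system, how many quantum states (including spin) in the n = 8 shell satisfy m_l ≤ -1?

For n = 8, l ranges over 0 … 7.
Per l-value: l=1 → 1; l=2 → 2; l=3 → 3; l=4 → 4; l=5 → 5; l=6 → 6; l=7 → 7.
Orbitals: 1 + 2 + 3 + 4 + 5 + 6 + 7 = 28. Each orbital carries two spin states, so 28 × 2 = 56 states.

56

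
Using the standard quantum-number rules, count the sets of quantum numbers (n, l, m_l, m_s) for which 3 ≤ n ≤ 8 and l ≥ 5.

148

Go shell by shell, enumerating (l, m_l) with l ≥ 5:
n=6 → 11; n=7 → 24; n=8 → 39.
Orbitals: 11 + 24 + 39 = 74. Including both spin states (m_s = ±1/2) gives 2 × 74 = 148 states.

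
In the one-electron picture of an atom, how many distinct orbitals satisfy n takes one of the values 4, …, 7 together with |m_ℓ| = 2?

Per-shell orbital counts meeting the constraint:
n=4 → 4; n=5 → 6; n=6 → 8; n=7 → 10.
Total orbitals: 4 + 6 + 8 + 10 = 28.

28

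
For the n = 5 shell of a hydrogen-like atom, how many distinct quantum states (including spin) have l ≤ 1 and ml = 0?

4

For n = 5, l ranges over 0 … 4.
Orbitals with l ≤ 1 and ml = 0, by l: l=0 → 1; l=1 → 1.
Orbitals: 1 + 1 = 2. Each orbital carries two spin states, so 2 × 2 = 4 states.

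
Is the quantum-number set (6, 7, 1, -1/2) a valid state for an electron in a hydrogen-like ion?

The orbital quantum number must satisfy 0 ≤ l ≤ n−1. With n = 6 the allowed l values are 0, 1, 2, 3, 4, 5, so l = 7 is out of range.

No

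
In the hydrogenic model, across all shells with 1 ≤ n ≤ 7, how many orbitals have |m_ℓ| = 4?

Treat each shell separately and count matching orbitals:
n=5 → 2; n=6 → 4; n=7 → 6.
Total orbitals: 2 + 4 + 6 = 12.

12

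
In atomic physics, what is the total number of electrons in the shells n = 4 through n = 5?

82

Shell n has n² orbitals: 4²=16 + 5²=25 = 41 orbitals.
Two spin states per orbital: 2 × 41 = 82 electrons.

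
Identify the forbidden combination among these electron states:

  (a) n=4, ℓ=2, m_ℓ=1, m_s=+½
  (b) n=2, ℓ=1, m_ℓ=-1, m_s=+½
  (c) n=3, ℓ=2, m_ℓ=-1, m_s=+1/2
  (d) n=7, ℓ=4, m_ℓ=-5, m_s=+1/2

(d)

(d) has |m_ℓ| = 5 > ℓ = 4, violating −ℓ ≤ m_ℓ ≤ ℓ.
The remaining sets (a), (b), (c) satisfy all four rules.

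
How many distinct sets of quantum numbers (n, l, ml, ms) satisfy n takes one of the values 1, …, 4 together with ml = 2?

Work shell by shell — for each n, count the (l, ml) pairs that satisfy ml = 2:
n=3 → 1; n=4 → 2.
Orbitals: 1 + 2 = 3. Including both spin states (ms = ±1/2) gives 2 × 3 = 6 states.

6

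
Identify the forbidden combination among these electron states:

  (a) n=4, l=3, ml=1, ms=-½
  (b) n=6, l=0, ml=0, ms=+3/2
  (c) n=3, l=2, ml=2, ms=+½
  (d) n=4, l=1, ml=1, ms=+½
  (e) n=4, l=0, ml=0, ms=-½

(b)

(b) has ms = +3/2, but an electron's spin must be ±1/2.
The remaining sets (a), (c), (d), (e) satisfy all four rules.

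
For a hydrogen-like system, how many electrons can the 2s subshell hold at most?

A subshell with l = 0 has 2l+1 = 1 orbital, each holding 2 electrons (spin ±1/2), so 1 × 2 = 2.

2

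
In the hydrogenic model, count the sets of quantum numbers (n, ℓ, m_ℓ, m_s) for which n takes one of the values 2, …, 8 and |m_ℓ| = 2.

Per-shell orbital counts meeting the constraint:
n=3 → 2; n=4 → 4; n=5 → 6; n=6 → 8; n=7 → 10; n=8 → 12.
Orbitals: 2 + 4 + 6 + 8 + 10 + 12 = 42. Including both spin states (m_s = ±1/2) gives 2 × 42 = 84 states.

84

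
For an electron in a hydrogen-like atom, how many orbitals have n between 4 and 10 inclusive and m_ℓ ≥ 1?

161

For each n in the range, tally the orbitals obeying m_ℓ ≥ 1:
n=4 → 6; n=5 → 10; n=6 → 15; n=7 → 21; n=8 → 28; n=9 → 36; n=10 → 45.
Total orbitals: 6 + 10 + 15 + 21 + 28 + 36 + 45 = 161.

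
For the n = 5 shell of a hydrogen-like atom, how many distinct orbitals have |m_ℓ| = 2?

6

Go through ℓ = 0, …, 4 (the values permitted for n = 5).
Contributions: ℓ=2 → 2; ℓ=3 → 2; ℓ=4 → 2.
Total orbitals: 2 + 2 + 2 = 6.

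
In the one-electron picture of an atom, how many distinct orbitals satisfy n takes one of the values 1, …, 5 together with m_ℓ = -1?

For each n in the range, tally the orbitals obeying m_ℓ = -1:
n=2 → 1; n=3 → 2; n=4 → 3; n=5 → 4.
Total orbitals: 1 + 2 + 3 + 4 = 10.

10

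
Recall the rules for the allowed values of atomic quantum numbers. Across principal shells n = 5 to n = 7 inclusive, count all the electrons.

Shell n has n² orbitals: 5²=25 + 6²=36 + 7²=49 = 110 orbitals.
Two spin states per orbital: 2 × 110 = 220 electrons.

220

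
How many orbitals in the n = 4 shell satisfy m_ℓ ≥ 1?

Go through ℓ = 0, …, 3 (the values permitted for n = 4).
Orbitals with m_ℓ ≥ 1, by ℓ: ℓ=1 → 1; ℓ=2 → 2; ℓ=3 → 3.
Total orbitals: 1 + 2 + 3 = 6.

6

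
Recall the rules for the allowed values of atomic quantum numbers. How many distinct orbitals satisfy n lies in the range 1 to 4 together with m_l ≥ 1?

10

Treat each shell separately and count matching orbitals:
n=2 → 1; n=3 → 3; n=4 → 6.
Total orbitals: 1 + 3 + 6 = 10.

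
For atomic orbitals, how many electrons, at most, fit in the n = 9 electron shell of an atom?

A shell holds 2n² electrons: 2 × 9² = 2 × 81 = 162.

162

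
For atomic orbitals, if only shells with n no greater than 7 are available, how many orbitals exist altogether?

Total orbitals = 1² + 2² + 3² + 4² + 5² + 6² + 7² = 140.

140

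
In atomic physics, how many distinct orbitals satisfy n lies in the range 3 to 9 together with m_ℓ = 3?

Treat each shell separately and count matching orbitals:
n=4 → 1; n=5 → 2; n=6 → 3; n=7 → 4; n=8 → 5; n=9 → 6.
Total orbitals: 1 + 2 + 3 + 4 + 5 + 6 = 21.

21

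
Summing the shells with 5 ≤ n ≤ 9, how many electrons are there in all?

Shell n has n² orbitals: 5²=25 + 6²=36 + 7²=49 + 8²=64 + 9²=81 = 255 orbitals.
Two spin states per orbital: 2 × 255 = 510 electrons.

510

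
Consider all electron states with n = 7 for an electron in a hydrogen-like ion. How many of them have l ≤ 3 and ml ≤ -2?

6

With n = 7 the allowed l are 0, 1, …, 6.
Per l-value: l=2 → 1; l=3 → 2.
Orbitals: 1 + 2 = 3. Each orbital carries two spin states, so 3 × 2 = 6 states.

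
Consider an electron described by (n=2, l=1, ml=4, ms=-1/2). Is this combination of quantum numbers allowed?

The magnetic quantum number must satisfy −l ≤ ml ≤ l. With l = 1, ml can only be -1, 0, 1, so ml = 4 is forbidden.

Invalid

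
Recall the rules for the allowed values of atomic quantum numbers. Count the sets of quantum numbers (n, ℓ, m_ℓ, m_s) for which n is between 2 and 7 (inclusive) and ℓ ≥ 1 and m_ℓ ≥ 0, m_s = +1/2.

Go shell by shell, enumerating (ℓ, m_ℓ) with ℓ ≥ 1 and m_ℓ ≥ 0:
n=2 → 2; n=3 → 5; n=4 → 9; n=5 → 14; n=6 → 20; n=7 → 27.
Orbitals: 2 + 5 + 9 + 14 + 20 + 27 = 77. With m_s fixed to +1/2 there is one state per orbital, so 77 states.

77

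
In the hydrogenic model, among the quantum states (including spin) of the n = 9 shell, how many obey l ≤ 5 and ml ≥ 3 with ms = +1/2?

6

For n = 9, l ranges over 0 … 8.
Orbitals with l ≤ 5 and ml ≥ 3, by l: l=3 → 1; l=4 → 2; l=5 → 3.
Orbitals: 1 + 2 + 3 = 6. With ms fixed to a single value there is one state per orbital, giving 6 states.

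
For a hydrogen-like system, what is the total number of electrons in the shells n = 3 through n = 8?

398

Shell n has n² orbitals: 3²=9 + 4²=16 + 5²=25 + 6²=36 + 7²=49 + 8²=64 = 199 orbitals.
Two spin states per orbital: 2 × 199 = 398 electrons.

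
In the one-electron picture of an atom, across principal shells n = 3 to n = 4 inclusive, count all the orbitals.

25

Shell n has n² orbitals: 3²=9 + 4²=16 = 25 orbitals.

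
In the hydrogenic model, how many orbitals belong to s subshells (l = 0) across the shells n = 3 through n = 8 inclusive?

6

An s subshell (l = 0) exists for every n ≥ 1, so shells n = 3, 4, 5, 6, 7, 8 each contribute one — 6 subshells.
Since each s subshell has 2·0+1 = 1 orbital, the total is 6 × 1 = 6.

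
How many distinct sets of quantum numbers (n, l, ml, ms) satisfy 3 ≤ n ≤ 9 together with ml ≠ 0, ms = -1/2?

Go shell by shell, enumerating (l, ml) with ml ≠ 0:
n=3 → 6; n=4 → 12; n=5 → 20; n=6 → 30; n=7 → 42; n=8 → 56; n=9 → 72.
Orbitals: 6 + 12 + 20 + 30 + 42 + 56 + 72 = 238. With ms fixed to -1/2 there is one state per orbital, so 238 states.

238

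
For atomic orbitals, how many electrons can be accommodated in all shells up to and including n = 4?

60

Total orbitals = 1² + 2² + 3² + 4² = 30. Doubling for spin gives 60 electrons.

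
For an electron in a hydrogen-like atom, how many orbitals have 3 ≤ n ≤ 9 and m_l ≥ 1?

119

Treat each shell separately and count matching orbitals:
n=3 → 3; n=4 → 6; n=5 → 10; n=6 → 15; n=7 → 21; n=8 → 28; n=9 → 36.
Total orbitals: 3 + 6 + 10 + 15 + 21 + 28 + 36 = 119.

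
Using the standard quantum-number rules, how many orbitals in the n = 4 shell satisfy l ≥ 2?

12

For n = 4, l ranges over 0 … 3.
The (l, m_l) pairs meeting l ≥ 2 give: l=2 → 5; l=3 → 7.
Total orbitals: 5 + 7 = 12.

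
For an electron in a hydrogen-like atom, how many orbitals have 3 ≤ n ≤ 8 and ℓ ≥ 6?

Count contributing orbitals for each principal shell:
n=7 → 13; n=8 → 28.
Total orbitals: 13 + 28 = 41.

41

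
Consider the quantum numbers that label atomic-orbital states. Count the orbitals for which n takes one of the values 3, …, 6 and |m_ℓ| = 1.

Go shell by shell, enumerating (ℓ, m_ℓ) with |m_ℓ| = 1:
n=3 → 4; n=4 → 6; n=5 → 8; n=6 → 10.
Total orbitals: 4 + 6 + 8 + 10 = 28.

28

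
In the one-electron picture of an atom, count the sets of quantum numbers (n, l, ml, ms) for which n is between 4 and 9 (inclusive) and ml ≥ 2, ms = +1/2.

83

Work shell by shell — for each n, count the (l, ml) pairs that satisfy ml ≥ 2:
n=4 → 3; n=5 → 6; n=6 → 10; n=7 → 15; n=8 → 21; n=9 → 28.
Orbitals: 3 + 6 + 10 + 15 + 21 + 28 = 83. With ms fixed to +1/2 there is one state per orbital, so 83 states.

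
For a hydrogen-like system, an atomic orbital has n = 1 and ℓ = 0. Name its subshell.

ℓ = 0 corresponds to the letter 's', so the subshell is 1s.

1s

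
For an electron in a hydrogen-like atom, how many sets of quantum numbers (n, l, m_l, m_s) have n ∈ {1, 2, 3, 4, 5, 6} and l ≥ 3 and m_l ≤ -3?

Work shell by shell — for each n, count the (l, m_l) pairs that satisfy l ≥ 3 and m_l ≤ -3:
n=4 → 1; n=5 → 3; n=6 → 6.
Orbitals: 1 + 3 + 6 = 10. Including both spin states (m_s = ±1/2) gives 2 × 10 = 20 states.

20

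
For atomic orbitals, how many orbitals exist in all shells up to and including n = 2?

Total orbitals = 1² + 2² = 5.

5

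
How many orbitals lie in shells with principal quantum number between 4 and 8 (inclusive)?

190

Shell n has n² orbitals: 4²=16 + 5²=25 + 6²=36 + 7²=49 + 8²=64 = 190 orbitals.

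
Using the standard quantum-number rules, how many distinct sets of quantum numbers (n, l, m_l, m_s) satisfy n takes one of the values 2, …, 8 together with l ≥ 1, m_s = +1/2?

Go shell by shell, enumerating (l, m_l) with l ≥ 1:
n=2 → 3; n=3 → 8; n=4 → 15; n=5 → 24; n=6 → 35; n=7 → 48; n=8 → 63.
Orbitals: 3 + 8 + 15 + 24 + 35 + 48 + 63 = 196. With m_s fixed to +1/2 there is one state per orbital, so 196 states.

196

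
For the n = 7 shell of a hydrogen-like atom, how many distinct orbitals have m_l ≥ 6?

1

For n = 7, l ranges over 0 … 6.
The (l, m_l) pairs meeting m_l ≥ 6 give: l=6 → 1.
Total orbitals: 1.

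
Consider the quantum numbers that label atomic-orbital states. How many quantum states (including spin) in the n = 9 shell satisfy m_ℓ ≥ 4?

The n = 9 shell has ℓ = 0 through 8; check each.
Contributions: ℓ=4 → 1; ℓ=5 → 2; ℓ=6 → 3; ℓ=7 → 4; ℓ=8 → 5.
Orbitals: 1 + 2 + 3 + 4 + 5 = 15. Each orbital carries two spin states, so 15 × 2 = 30 states.

30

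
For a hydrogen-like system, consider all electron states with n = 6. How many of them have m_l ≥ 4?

6

The (l, m_l) pairs meeting m_l ≥ 4 give: l=4 → 1; l=5 → 2.
Orbitals: 1 + 2 = 3. Each orbital carries two spin states, so 3 × 2 = 6 states.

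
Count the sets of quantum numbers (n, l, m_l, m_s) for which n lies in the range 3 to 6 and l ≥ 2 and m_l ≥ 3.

Treat each shell separately and count matching orbitals:
n=4 → 1; n=5 → 3; n=6 → 6.
Orbitals: 1 + 3 + 6 = 10. Including both spin states (m_s = ±1/2) gives 2 × 10 = 20 states.

20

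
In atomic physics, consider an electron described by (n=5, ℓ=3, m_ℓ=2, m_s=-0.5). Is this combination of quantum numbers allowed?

n = 5 is a positive integer. ℓ = 3 satisfies 0 ≤ ℓ ≤ n−1 = 4. m_ℓ = 2 lies in the range −ℓ … +ℓ (here −3 … 3). m_s = -1/2 is one of ±1/2.
All four constraints are satisfied.

Yes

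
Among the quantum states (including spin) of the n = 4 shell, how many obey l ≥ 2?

24

With n = 4 the allowed l are 0, 1, …, 3.
Per l-value: l=2 → 5; l=3 → 7.
Orbitals: 5 + 7 = 12. Each orbital carries two spin states, so 12 × 2 = 24 states.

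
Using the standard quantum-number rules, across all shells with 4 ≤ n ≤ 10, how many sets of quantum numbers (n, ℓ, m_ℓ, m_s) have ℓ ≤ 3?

Work shell by shell — for each n, count the (ℓ, m_ℓ) pairs that satisfy ℓ ≤ 3:
n=4 → 16; n=5 → 16; n=6 → 16; n=7 → 16; n=8 → 16; n=9 → 16; n=10 → 16.
Orbitals: 16 + 16 + 16 + 16 + 16 + 16 + 16 = 112. Including both spin states (m_s = ±1/2) gives 2 × 112 = 224 states.

224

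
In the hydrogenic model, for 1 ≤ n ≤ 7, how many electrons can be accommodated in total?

Total orbitals = 1² + 2² + 3² + 4² + 5² + 6² + 7² = 140. Doubling for spin gives 280 electrons.

280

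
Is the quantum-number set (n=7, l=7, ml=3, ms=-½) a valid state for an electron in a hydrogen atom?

Not allowed

The orbital quantum number must satisfy 0 ≤ l ≤ n−1. With n = 7 the allowed l values are 0, 1, 2, 3, 4, 5, 6, so l = 7 is out of range.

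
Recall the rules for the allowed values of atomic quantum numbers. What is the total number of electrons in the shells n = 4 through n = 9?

Shell n has n² orbitals: 4²=16 + 5²=25 + 6²=36 + 7²=49 + 8²=64 + 9²=81 = 271 orbitals.
Two spin states per orbital: 2 × 271 = 542 electrons.

542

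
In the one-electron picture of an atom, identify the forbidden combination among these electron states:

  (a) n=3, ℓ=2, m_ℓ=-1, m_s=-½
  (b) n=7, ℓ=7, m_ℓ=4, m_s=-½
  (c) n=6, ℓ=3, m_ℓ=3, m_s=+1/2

(b) has ℓ = 7 ≥ n = 7, violating 0 ≤ ℓ ≤ n−1.
The remaining sets (a), (c) satisfy all four rules.

(b)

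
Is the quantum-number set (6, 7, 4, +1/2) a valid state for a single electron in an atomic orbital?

The orbital quantum number must satisfy 0 ≤ l ≤ n−1. With n = 6 the allowed l values are 0, 1, 2, 3, 4, 5, so l = 7 is out of range.

Invalid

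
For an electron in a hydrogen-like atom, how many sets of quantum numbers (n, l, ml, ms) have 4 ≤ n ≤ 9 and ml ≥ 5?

Go shell by shell, enumerating (l, ml) with ml ≥ 5:
n=6 → 1; n=7 → 3; n=8 → 6; n=9 → 10.
Orbitals: 1 + 3 + 6 + 10 = 20. Including both spin states (ms = ±1/2) gives 2 × 20 = 40 states.

40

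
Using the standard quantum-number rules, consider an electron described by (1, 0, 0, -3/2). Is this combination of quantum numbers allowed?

The spin quantum number for an electron can only be m_s = +1/2 or −1/2; m_s = -3/2 is not one of those.

Invalid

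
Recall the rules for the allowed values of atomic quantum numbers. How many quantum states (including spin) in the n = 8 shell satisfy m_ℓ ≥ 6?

For n = 8, ℓ ranges over 0 … 7.
Per ℓ-value: ℓ=6 → 1; ℓ=7 → 2.
Orbitals: 1 + 2 = 3. Each orbital carries two spin states, so 3 × 2 = 6 states.

6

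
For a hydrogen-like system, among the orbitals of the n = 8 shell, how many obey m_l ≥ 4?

With n = 8 the allowed l are 0, 1, …, 7.
Contributions: l=4 → 1; l=5 → 2; l=6 → 3; l=7 → 4.
Total orbitals: 1 + 2 + 3 + 4 = 10.

10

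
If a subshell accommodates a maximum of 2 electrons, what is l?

l = 0 (s)

2(2l+1) = 2 ⇒ 2l+1 = 1 ⇒ l = 0.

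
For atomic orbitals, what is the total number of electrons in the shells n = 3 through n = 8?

398

Shell n has n² orbitals: 3²=9 + 4²=16 + 5²=25 + 6²=36 + 7²=49 + 8²=64 = 199 orbitals.
Two spin states per orbital: 2 × 199 = 398 electrons.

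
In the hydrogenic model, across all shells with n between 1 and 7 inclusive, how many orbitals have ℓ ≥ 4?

Go shell by shell, enumerating (ℓ, m_ℓ) with ℓ ≥ 4:
n=5 → 9; n=6 → 20; n=7 → 33.
Total orbitals: 9 + 20 + 33 = 62.

62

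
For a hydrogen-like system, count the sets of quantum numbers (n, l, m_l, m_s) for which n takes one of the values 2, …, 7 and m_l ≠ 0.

Go shell by shell, enumerating (l, m_l) with m_l ≠ 0:
n=2 → 2; n=3 → 6; n=4 → 12; n=5 → 20; n=6 → 30; n=7 → 42.
Orbitals: 2 + 6 + 12 + 20 + 30 + 42 = 112. Including both spin states (m_s = ±1/2) gives 2 × 112 = 224 states.

224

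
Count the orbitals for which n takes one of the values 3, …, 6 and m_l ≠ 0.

68

Work shell by shell — for each n, count the (l, m_l) pairs that satisfy m_l ≠ 0:
n=3 → 6; n=4 → 12; n=5 → 20; n=6 → 30.
Total orbitals: 6 + 12 + 20 + 30 = 68.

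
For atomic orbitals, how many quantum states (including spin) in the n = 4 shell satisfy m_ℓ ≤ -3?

2

For n = 4, ℓ ranges over 0 … 3.
The (ℓ, m_ℓ) pairs meeting m_ℓ ≤ -3 give: ℓ=3 → 1.
Orbitals: 1. Each orbital carries two spin states, so 1 × 2 = 2 states.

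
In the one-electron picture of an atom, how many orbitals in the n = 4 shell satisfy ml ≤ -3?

The n = 4 shell has l = 0 through 3; check each.
Per l-value: l=3 → 1.
Total orbitals: 1.

1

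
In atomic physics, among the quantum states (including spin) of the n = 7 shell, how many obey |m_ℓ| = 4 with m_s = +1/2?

Orbitals with |m_ℓ| = 4, by ℓ: ℓ=4 → 2; ℓ=5 → 2; ℓ=6 → 2.
Orbitals: 2 + 2 + 2 = 6. With m_s fixed to a single value there is one state per orbital, giving 6 states.

6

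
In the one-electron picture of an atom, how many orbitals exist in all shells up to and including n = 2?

Total orbitals = 1² + 2² = 5.

5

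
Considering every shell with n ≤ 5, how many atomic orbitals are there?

55

Total orbitals = 1² + 2² + 3² + 4² + 5² = 55.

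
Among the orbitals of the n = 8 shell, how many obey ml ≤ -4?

10

Per l-value: l=4 → 1; l=5 → 2; l=6 → 3; l=7 → 4.
Total orbitals: 1 + 2 + 3 + 4 = 10.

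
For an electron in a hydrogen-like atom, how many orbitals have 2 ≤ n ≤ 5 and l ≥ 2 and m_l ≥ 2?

Work shell by shell — for each n, count the (l, m_l) pairs that satisfy l ≥ 2 and m_l ≥ 2:
n=3 → 1; n=4 → 3; n=5 → 6.
Total orbitals: 1 + 3 + 6 = 10.

10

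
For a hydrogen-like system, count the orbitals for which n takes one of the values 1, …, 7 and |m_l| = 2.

Work shell by shell — for each n, count the (l, m_l) pairs that satisfy |m_l| = 2:
n=3 → 2; n=4 → 4; n=5 → 6; n=6 → 8; n=7 → 10.
Total orbitals: 2 + 4 + 6 + 8 + 10 = 30.

30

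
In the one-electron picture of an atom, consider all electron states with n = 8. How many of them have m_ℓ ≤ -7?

2

Contributions: ℓ=7 → 1.
Orbitals: 1. Each orbital carries two spin states, so 1 × 2 = 2 states.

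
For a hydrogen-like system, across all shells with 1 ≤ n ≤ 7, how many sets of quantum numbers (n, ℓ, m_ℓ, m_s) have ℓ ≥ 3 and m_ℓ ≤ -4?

20

Work shell by shell — for each n, count the (ℓ, m_ℓ) pairs that satisfy ℓ ≥ 3 and m_ℓ ≤ -4:
n=5 → 1; n=6 → 3; n=7 → 6.
Orbitals: 1 + 3 + 6 = 10. Including both spin states (m_s = ±1/2) gives 2 × 10 = 20 states.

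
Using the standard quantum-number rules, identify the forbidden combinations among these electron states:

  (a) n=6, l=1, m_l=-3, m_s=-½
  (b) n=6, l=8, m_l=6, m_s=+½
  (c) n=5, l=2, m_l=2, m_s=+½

(a) and (b)

(a) has |m_l| = 3 > l = 1, violating −l ≤ m_l ≤ l.
(b) has l = 8 ≥ n = 6, violating 0 ≤ l ≤ n−1.
The remaining set (c) satisfies all four rules.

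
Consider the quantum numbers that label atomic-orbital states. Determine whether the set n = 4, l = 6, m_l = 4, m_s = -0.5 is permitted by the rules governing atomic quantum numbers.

Not allowed

The orbital quantum number must satisfy 0 ≤ l ≤ n−1. With n = 4 the allowed l values are 0, 1, 2, 3, so l = 6 is out of range.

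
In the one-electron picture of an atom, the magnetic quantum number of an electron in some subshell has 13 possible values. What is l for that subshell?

ml ranges over 2l+1 integers, so 2l+1 = 13 ⇒ l = 6.

l = 6 (i)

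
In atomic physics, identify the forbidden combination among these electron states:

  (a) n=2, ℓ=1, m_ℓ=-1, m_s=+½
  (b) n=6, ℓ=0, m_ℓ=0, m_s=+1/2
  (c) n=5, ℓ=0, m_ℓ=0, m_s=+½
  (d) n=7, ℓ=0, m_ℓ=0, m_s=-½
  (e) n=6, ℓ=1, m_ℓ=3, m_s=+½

(e)

(e) has |m_ℓ| = 3 > ℓ = 1, violating −ℓ ≤ m_ℓ ≤ ℓ.
The remaining sets (a), (b), (c), (d) satisfy all four rules.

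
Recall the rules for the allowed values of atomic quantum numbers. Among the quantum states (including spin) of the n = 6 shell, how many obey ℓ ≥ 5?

22

The (ℓ, m_ℓ) pairs meeting ℓ ≥ 5 give: ℓ=5 → 11.
Orbitals: 11. Each orbital carries two spin states, so 11 × 2 = 22 states.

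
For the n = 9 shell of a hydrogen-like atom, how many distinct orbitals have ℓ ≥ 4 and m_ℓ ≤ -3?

Go through ℓ = 0, …, 8 (the values permitted for n = 9).
Per ℓ-value: ℓ=4 → 2; ℓ=5 → 3; ℓ=6 → 4; ℓ=7 → 5; ℓ=8 → 6.
Total orbitals: 2 + 3 + 4 + 5 + 6 = 20.

20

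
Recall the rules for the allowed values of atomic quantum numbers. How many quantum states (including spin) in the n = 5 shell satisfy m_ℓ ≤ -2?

12

The n = 5 shell has ℓ = 0 through 4; check each.
Per ℓ-value: ℓ=2 → 1; ℓ=3 → 2; ℓ=4 → 3.
Orbitals: 1 + 2 + 3 = 6. Each orbital carries two spin states, so 6 × 2 = 12 states.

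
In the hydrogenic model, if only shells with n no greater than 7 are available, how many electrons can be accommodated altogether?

Total orbitals = 1² + 2² + 3² + 4² + 5² + 6² + 7² = 140. Doubling for spin gives 280 electrons.

280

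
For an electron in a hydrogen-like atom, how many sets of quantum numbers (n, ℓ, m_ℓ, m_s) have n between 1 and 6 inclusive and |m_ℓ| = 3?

24

For each n in the range, tally the orbitals obeying |m_ℓ| = 3:
n=4 → 2; n=5 → 4; n=6 → 6.
Orbitals: 2 + 4 + 6 = 12. Including both spin states (m_s = ±1/2) gives 2 × 12 = 24 states.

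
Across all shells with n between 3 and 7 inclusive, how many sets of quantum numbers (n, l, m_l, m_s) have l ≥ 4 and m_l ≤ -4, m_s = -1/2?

10

Treat each shell separately and count matching orbitals:
n=5 → 1; n=6 → 3; n=7 → 6.
Orbitals: 1 + 3 + 6 = 10. With m_s fixed to -1/2 there is one state per orbital, so 10 states.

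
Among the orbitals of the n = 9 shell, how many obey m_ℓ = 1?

8

Orbitals with m_ℓ = 1, by ℓ: ℓ=1 → 1; ℓ=2 → 1; ℓ=3 → 1; ℓ=4 → 1; ℓ=5 → 1; ℓ=6 → 1; ℓ=7 → 1; ℓ=8 → 1.
Total orbitals: 1 + 1 + 1 + 1 + 1 + 1 + 1 + 1 = 8.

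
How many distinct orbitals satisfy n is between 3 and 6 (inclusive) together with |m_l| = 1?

28

Per-shell orbital counts meeting the constraint:
n=3 → 4; n=4 → 6; n=5 → 8; n=6 → 10.
Total orbitals: 4 + 6 + 8 + 10 = 28.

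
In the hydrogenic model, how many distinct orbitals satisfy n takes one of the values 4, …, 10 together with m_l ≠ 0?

Count contributing orbitals for each principal shell:
n=4 → 12; n=5 → 20; n=6 → 30; n=7 → 42; n=8 → 56; n=9 → 72; n=10 → 90.
Total orbitals: 12 + 20 + 30 + 42 + 56 + 72 + 90 = 322.

322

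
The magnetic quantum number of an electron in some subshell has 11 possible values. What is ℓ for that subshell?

ℓ = 5

m_ℓ ranges over 2ℓ+1 integers, so 2ℓ+1 = 11 ⇒ ℓ = 5.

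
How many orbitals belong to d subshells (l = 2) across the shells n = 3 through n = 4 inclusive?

A d subshell (l = 2) exists for every n ≥ 3, so shells n = 3, 4 each contribute one — 2 subshells.
Since each d subshell has 2·2+1 = 5 orbitals, the total is 2 × 5 = 10.

10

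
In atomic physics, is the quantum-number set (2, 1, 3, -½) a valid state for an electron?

Invalid

The magnetic quantum number must satisfy −l ≤ ml ≤ l. With l = 1, ml can only be -1, 0, 1, so ml = 3 is forbidden.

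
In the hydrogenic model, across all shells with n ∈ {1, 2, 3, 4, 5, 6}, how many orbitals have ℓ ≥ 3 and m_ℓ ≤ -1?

22

Per-shell orbital counts meeting the constraint:
n=4 → 3; n=5 → 7; n=6 → 12.
Total orbitals: 3 + 7 + 12 = 22.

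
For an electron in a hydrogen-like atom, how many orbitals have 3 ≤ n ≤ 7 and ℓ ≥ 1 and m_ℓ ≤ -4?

10

Count contributing orbitals for each principal shell:
n=5 → 1; n=6 → 3; n=7 → 6.
Total orbitals: 1 + 3 + 6 = 10.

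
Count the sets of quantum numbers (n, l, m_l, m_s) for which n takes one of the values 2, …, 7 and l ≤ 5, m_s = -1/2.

126

Count contributing orbitals for each principal shell:
n=2 → 4; n=3 → 9; n=4 → 16; n=5 → 25; n=6 → 36; n=7 → 36.
Orbitals: 4 + 9 + 16 + 25 + 36 + 36 = 126. With m_s fixed to -1/2 there is one state per orbital, so 126 states.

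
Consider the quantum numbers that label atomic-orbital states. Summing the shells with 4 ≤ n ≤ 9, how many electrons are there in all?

542

Shell n has n² orbitals: 4²=16 + 5²=25 + 6²=36 + 7²=49 + 8²=64 + 9²=81 = 271 orbitals.
Two spin states per orbital: 2 × 271 = 542 electrons.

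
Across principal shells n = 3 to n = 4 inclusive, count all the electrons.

Shell n has n² orbitals: 3²=9 + 4²=16 = 25 orbitals.
Two spin states per orbital: 2 × 25 = 50 electrons.

50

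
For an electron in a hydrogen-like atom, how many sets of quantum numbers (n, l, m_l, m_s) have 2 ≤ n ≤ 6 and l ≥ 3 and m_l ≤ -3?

20

Count contributing orbitals for each principal shell:
n=4 → 1; n=5 → 3; n=6 → 6.
Orbitals: 1 + 3 + 6 = 10. Including both spin states (m_s = ±1/2) gives 2 × 10 = 20 states.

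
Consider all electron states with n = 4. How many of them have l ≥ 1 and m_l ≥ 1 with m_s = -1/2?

6

Go through l = 0, …, 3 (the values permitted for n = 4).
Contributions: l=1 → 1; l=2 → 2; l=3 → 3.
Orbitals: 1 + 2 + 3 = 6. With m_s fixed to a single value there is one state per orbital, giving 6 states.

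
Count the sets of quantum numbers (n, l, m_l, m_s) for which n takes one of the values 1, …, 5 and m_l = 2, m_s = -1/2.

Treat each shell separately and count matching orbitals:
n=3 → 1; n=4 → 2; n=5 → 3.
Orbitals: 1 + 2 + 3 = 6. With m_s fixed to -1/2 there is one state per orbital, so 6 states.

6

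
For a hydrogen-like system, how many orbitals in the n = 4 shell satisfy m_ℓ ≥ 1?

6

The n = 4 shell has ℓ = 0 through 3; check each.
Contributions: ℓ=1 → 1; ℓ=2 → 2; ℓ=3 → 3.
Total orbitals: 1 + 2 + 3 = 6.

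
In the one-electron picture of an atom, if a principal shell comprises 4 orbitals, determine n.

n² = 4 ⇒ n = 2.

n = 2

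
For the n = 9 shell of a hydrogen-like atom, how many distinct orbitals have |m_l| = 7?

With n = 9 the allowed l are 0, 1, …, 8.
Contributions: l=7 → 2; l=8 → 2.
Total orbitals: 2 + 2 = 4.

4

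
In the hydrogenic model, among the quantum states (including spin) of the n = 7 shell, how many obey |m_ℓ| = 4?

12

Go through ℓ = 0, …, 6 (the values permitted for n = 7).
Orbitals with |m_ℓ| = 4, by ℓ: ℓ=4 → 2; ℓ=5 → 2; ℓ=6 → 2.
Orbitals: 2 + 2 + 2 = 6. Each orbital carries two spin states, so 6 × 2 = 12 states.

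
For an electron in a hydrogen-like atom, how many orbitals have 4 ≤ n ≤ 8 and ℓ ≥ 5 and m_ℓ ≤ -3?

22

For each n in the range, tally the orbitals obeying ℓ ≥ 5 and m_ℓ ≤ -3:
n=6 → 3; n=7 → 7; n=8 → 12.
Total orbitals: 3 + 7 + 12 = 22.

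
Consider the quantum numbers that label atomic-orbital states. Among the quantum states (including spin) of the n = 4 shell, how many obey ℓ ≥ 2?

With n = 4 the allowed ℓ are 0, 1, …, 3.
Contributions: ℓ=2 → 5; ℓ=3 → 7.
Orbitals: 5 + 7 = 12. Each orbital carries two spin states, so 12 × 2 = 24 states.

24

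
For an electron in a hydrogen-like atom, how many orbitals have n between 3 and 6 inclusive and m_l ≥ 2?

Work shell by shell — for each n, count the (l, m_l) pairs that satisfy m_l ≥ 2:
n=3 → 1; n=4 → 3; n=5 → 6; n=6 → 10.
Total orbitals: 1 + 3 + 6 + 10 = 20.

20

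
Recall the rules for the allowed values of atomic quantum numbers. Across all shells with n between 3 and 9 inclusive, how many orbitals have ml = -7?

3

Go shell by shell, enumerating (l, ml) with ml = -7:
n=8 → 1; n=9 → 2.
Total orbitals: 1 + 2 = 3.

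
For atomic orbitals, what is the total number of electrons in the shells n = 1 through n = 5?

Shell n has n² orbitals: 1²=1 + 2²=4 + 3²=9 + 4²=16 + 5²=25 = 55 orbitals.
Two spin states per orbital: 2 × 55 = 110 electrons.

110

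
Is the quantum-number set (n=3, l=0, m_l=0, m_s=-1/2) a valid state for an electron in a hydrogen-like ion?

Valid

n = 3 is a positive integer. l = 0 satisfies 0 ≤ l ≤ n−1 = 2. m_l = 0 lies in the range −l … +l (here 0). m_s = -1/2 is one of ±1/2.
All four constraints are satisfied.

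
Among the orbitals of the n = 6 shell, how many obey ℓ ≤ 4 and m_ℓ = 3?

2

The (ℓ, m_ℓ) pairs meeting ℓ ≤ 4 and m_ℓ = 3 give: ℓ=3 → 1; ℓ=4 → 1.
Total orbitals: 1 + 1 = 2.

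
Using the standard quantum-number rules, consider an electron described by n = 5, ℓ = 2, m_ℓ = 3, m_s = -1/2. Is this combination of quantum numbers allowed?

The magnetic quantum number must satisfy −ℓ ≤ m_ℓ ≤ ℓ. With ℓ = 2, m_ℓ can only be -2, -1, 0, 1, 2, so m_ℓ = 3 is forbidden.

No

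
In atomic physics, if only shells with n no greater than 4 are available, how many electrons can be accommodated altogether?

60

Total orbitals = 1² + 2² + 3² + 4² = 30. Doubling for spin gives 60 electrons.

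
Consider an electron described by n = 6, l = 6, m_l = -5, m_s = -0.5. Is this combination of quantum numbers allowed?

The orbital quantum number must satisfy 0 ≤ l ≤ n−1. With n = 6 the allowed l values are 0, 1, 2, 3, 4, 5, so l = 6 is out of range.

No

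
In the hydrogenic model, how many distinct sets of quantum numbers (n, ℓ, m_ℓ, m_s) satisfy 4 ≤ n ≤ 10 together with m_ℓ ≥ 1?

Treat each shell separately and count matching orbitals:
n=4 → 6; n=5 → 10; n=6 → 15; n=7 → 21; n=8 → 28; n=9 → 36; n=10 → 45.
Orbitals: 6 + 10 + 15 + 21 + 28 + 36 + 45 = 161. Including both spin states (m_s = ±1/2) gives 2 × 161 = 322 states.

322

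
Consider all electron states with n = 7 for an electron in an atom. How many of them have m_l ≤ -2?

30

Per l-value: l=2 → 1; l=3 → 2; l=4 → 3; l=5 → 4; l=6 → 5.
Orbitals: 1 + 2 + 3 + 4 + 5 = 15. Each orbital carries two spin states, so 15 × 2 = 30 states.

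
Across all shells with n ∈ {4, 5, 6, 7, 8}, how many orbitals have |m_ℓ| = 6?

6

For each n in the range, tally the orbitals obeying |m_ℓ| = 6:
n=7 → 2; n=8 → 4.
Total orbitals: 2 + 4 = 6.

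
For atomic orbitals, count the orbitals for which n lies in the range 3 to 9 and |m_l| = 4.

For each n in the range, tally the orbitals obeying |m_l| = 4:
n=5 → 2; n=6 → 4; n=7 → 6; n=8 → 8; n=9 → 10.
Total orbitals: 2 + 4 + 6 + 8 + 10 = 30.

30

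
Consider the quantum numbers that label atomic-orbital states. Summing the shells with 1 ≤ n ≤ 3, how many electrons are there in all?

Shell n has n² orbitals: 1²=1 + 2²=4 + 3²=9 = 14 orbitals.
Two spin states per orbital: 2 × 14 = 28 electrons.

28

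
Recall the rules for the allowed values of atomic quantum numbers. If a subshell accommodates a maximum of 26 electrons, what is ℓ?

2(2ℓ+1) = 26 ⇒ 2ℓ+1 = 13 ⇒ ℓ = 6.

ℓ = 6 (i)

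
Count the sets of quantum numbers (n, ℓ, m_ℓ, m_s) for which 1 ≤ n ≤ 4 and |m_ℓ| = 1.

24

Go shell by shell, enumerating (ℓ, m_ℓ) with |m_ℓ| = 1:
n=2 → 2; n=3 → 4; n=4 → 6.
Orbitals: 2 + 4 + 6 = 12. Including both spin states (m_s = ±1/2) gives 2 × 12 = 24 states.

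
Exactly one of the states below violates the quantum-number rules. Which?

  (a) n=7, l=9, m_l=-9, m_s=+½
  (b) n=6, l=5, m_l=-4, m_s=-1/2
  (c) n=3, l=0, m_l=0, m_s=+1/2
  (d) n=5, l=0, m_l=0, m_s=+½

(a)

(a) has l = 9 ≥ n = 7, violating 0 ≤ l ≤ n−1.
The remaining sets (b), (c), (d) satisfy all four rules.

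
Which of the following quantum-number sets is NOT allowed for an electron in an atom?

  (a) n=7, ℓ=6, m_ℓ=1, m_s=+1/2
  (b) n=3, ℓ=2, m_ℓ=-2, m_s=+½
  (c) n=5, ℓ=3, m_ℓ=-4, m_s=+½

(c) has |m_ℓ| = 4 > ℓ = 3, violating −ℓ ≤ m_ℓ ≤ ℓ.
The remaining sets (a), (b) satisfy all four rules.

(c)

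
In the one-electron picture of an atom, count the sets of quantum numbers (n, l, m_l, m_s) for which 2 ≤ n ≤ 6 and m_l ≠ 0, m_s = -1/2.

Work shell by shell — for each n, count the (l, m_l) pairs that satisfy m_l ≠ 0:
n=2 → 2; n=3 → 6; n=4 → 12; n=5 → 20; n=6 → 30.
Orbitals: 2 + 6 + 12 + 20 + 30 = 70. With m_s fixed to -1/2 there is one state per orbital, so 70 states.

70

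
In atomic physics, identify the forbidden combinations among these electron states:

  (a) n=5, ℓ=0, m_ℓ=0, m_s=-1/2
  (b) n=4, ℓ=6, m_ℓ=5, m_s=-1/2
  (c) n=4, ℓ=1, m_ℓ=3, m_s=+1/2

(b) and (c)

(b) has ℓ = 6 ≥ n = 4, violating 0 ≤ ℓ ≤ n−1.
(c) has |m_ℓ| = 3 > ℓ = 1, violating −ℓ ≤ m_ℓ ≤ ℓ.
The remaining set (a) satisfies all four rules.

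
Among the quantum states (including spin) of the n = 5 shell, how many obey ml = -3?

4

With n = 5 the allowed l are 0, 1, …, 4.
Orbitals with ml = -3, by l: l=3 → 1; l=4 → 1.
Orbitals: 1 + 1 = 2. Each orbital carries two spin states, so 2 × 2 = 4 states.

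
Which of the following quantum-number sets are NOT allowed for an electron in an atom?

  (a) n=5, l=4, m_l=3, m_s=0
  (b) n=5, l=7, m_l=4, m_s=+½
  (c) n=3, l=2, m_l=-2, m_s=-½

(a) has m_s = 0, but an electron's spin must be ±1/2.
(b) has l = 7 ≥ n = 5, violating 0 ≤ l ≤ n−1.
The remaining set (c) satisfies all four rules.

(a) and (b)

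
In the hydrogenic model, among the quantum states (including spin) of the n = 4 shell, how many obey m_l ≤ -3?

The n = 4 shell has l = 0 through 3; check each.
Contributions: l=3 → 1.
Orbitals: 1. Each orbital carries two spin states, so 1 × 2 = 2 states.

2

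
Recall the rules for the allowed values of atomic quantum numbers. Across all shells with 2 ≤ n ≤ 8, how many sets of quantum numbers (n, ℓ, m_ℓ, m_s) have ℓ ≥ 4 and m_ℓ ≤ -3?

60

Go shell by shell, enumerating (ℓ, m_ℓ) with ℓ ≥ 4 and m_ℓ ≤ -3:
n=5 → 2; n=6 → 5; n=7 → 9; n=8 → 14.
Orbitals: 2 + 5 + 9 + 14 = 30. Including both spin states (m_s = ±1/2) gives 2 × 30 = 60 states.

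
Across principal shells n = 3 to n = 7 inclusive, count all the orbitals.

135

Shell n has n² orbitals: 3²=9 + 4²=16 + 5²=25 + 6²=36 + 7²=49 = 135 orbitals.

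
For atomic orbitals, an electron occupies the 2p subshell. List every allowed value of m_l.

The 2p subshell has l = 1, and m_l takes every integer from −l to +l. With l = 1 that gives the 3 values -1, 0, 1.

-1, 0, 1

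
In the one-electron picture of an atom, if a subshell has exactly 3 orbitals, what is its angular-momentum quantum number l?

2l+1 = 3 gives l = 1.

l = 1 (p)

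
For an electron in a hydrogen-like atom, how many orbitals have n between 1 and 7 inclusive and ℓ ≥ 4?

Treat each shell separately and count matching orbitals:
n=5 → 9; n=6 → 20; n=7 → 33.
Total orbitals: 9 + 20 + 33 = 62.

62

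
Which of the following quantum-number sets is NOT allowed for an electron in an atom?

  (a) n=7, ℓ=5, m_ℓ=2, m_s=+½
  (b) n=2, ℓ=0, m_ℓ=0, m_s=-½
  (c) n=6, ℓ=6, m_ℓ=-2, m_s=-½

(c)

(c) has ℓ = 6 ≥ n = 6, violating 0 ≤ ℓ ≤ n−1.
The remaining sets (a), (b) satisfy all four rules.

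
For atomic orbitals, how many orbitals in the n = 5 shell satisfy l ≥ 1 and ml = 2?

With n = 5 the allowed l are 0, 1, …, 4.
The (l, ml) pairs meeting l ≥ 1 and ml = 2 give: l=2 → 1; l=3 → 1; l=4 → 1.
Total orbitals: 1 + 1 + 1 = 3.

3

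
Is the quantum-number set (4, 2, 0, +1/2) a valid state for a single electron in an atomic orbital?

Allowed

n = 4 is a positive integer. l = 2 satisfies 0 ≤ l ≤ n−1 = 3. ml = 0 lies in the range −l … +l (here −2 … 2). ms = +1/2 is one of ±1/2.
All four constraints are satisfied.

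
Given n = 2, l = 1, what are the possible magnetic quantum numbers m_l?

m_l takes every integer from −l to +l. With l = 1 that gives the 3 values -1, 0, 1.

-1, 0, 1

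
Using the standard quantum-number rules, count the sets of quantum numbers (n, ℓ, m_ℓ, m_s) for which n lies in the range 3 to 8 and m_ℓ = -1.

Work shell by shell — for each n, count the (ℓ, m_ℓ) pairs that satisfy m_ℓ = -1:
n=3 → 2; n=4 → 3; n=5 → 4; n=6 → 5; n=7 → 6; n=8 → 7.
Orbitals: 2 + 3 + 4 + 5 + 6 + 7 = 27. Including both spin states (m_s = ±1/2) gives 2 × 27 = 54 states.

54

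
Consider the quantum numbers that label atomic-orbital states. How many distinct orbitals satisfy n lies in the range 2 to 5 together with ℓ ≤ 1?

Treat each shell separately and count matching orbitals:
n=2 → 4; n=3 → 4; n=4 → 4; n=5 → 4.
Total orbitals: 4 + 4 + 4 + 4 = 16.

16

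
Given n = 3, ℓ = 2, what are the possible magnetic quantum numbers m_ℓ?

m_ℓ takes every integer from −ℓ to +ℓ. With ℓ = 2 that gives the 5 values -2, -1, 0, 1, 2.

-2, -1, 0, 1, 2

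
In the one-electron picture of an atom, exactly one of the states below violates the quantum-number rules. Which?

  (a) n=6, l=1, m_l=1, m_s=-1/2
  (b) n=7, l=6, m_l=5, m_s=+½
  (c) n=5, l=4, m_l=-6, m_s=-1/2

(c)

(c) has |m_l| = 6 > l = 4, violating −l ≤ m_l ≤ l.
The remaining sets (a), (b) satisfy all four rules.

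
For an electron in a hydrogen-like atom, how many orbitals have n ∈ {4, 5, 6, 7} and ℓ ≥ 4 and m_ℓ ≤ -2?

Treat each shell separately and count matching orbitals:
n=5 → 3; n=6 → 7; n=7 → 12.
Total orbitals: 3 + 7 + 12 = 22.

22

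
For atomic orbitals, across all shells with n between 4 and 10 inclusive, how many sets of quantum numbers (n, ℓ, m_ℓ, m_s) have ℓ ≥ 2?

Treat each shell separately and count matching orbitals:
n=4 → 12; n=5 → 21; n=6 → 32; n=7 → 45; n=8 → 60; n=9 → 77; n=10 → 96.
Orbitals: 12 + 21 + 32 + 45 + 60 + 77 + 96 = 343. Including both spin states (m_s = ±1/2) gives 2 × 343 = 686 states.

686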